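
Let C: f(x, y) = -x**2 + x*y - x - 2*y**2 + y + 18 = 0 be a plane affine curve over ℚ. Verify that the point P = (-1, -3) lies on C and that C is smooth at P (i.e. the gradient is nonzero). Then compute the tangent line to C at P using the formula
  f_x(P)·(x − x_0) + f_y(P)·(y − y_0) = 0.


Tangent line at P: -2*x + 12*y + 34 = 0.

Step 1: f(-1, -3) = 0, so P lies on C.
Step 2: partial derivatives
  f_x(x, y) = -2*x + y - 1, f_y(x, y) = x - 4*y + 1.
  f_x(P) = -2, f_y(P) = 12 (gradient nonzero, so P is smooth).
Step 3: tangent line at P: -2·(x − -1) + 12·(y − -3) = 0.
Expanding: -2*x + 12*y + 34 = 0.


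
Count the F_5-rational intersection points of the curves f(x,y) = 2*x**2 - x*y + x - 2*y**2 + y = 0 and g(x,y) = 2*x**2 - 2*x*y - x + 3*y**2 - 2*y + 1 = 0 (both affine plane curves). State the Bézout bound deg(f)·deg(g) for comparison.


Common zeros: ∅; count = 0; Bézout bound = 4.

deg(f) = 2, deg(g) = 2, so Bézout bound = 4.
Scan x ∈ F_5. For each x, list the y ∈ F_5 with f(x, y) ≡ 0 and those with g(x, y) ≡ 0 (mod 5); the common zeros in that column are the intersection.
  x = 0: f ≡ 0 at y ∈ {0, 3}; g ≡ 0 at y ∈ ∅; common: ∅.
  x = 1: f ≡ 0 at y ∈ {2, 3}; g ≡ 0 at y ∈ ∅; common: ∅.
  x = 2: f ≡ 0 at y ∈ {0, 2}; g ≡ 0 at y ∈ ∅; common: ∅.
  x = 3: f ≡ 0 at y ∈ ∅; g ≡ 0 at y ∈ ∅; common: ∅.
  x = 4: f ≡ 0 at y ∈ ∅; g ≡ 0 at y ∈ ∅; common: ∅.
Collecting: common zeros = ∅, so the count is 0.
Comparison with the Bézout bound: 0 ≤ 4 = deg(f)·deg(g), as expected for curves with no common component (the affine F_5-count falls short of the bound because intersections may lie at infinity, over extension fields, or carry multiplicity).


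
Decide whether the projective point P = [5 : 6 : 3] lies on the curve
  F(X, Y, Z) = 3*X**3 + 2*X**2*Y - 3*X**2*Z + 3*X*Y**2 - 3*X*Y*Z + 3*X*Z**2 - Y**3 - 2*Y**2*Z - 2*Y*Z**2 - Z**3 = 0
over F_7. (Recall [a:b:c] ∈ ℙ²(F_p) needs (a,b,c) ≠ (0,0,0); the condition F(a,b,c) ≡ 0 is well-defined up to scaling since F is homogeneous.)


F(5,6,3) ≡ 1 (mod 7); P is NOT on the curve.

Evaluate F(5, 6, 3) term-by-term (mod 7).
  3*X**3 ↦ 3·125·1·1 = 375
  2*X**2*Y ↦ 2·25·6·1 = 300
  -3*X**2*Z ↦ -3·25·1·3 = -225
  3*X*Y**2 ↦ 3·5·36·1 = 540
  -3*X*Y*Z ↦ -3·5·6·3 = -270
  3*X*Z**2 ↦ 3·5·1·9 = 135
  -Y**3 ↦ -1·1·216·1 = -216
  -2*Y**2*Z ↦ -2·1·36·3 = -216
  -2*Y*Z**2 ↦ -2·1·6·9 = -108
  -Z**3 ↦ -1·1·1·27 = -27
Sum: F(5, 6, 3) = (375) + (300) + (-225) + (540) + (-270) + (135) + (-216) + (-216) + (-108) + (-27) = 288.
Reducing mod 7: 288 ≡ 1 (mod 7).
Since F(a, b, c) ≡ 1 ≠ 0 (mod 7), P does NOT lie on the curve.


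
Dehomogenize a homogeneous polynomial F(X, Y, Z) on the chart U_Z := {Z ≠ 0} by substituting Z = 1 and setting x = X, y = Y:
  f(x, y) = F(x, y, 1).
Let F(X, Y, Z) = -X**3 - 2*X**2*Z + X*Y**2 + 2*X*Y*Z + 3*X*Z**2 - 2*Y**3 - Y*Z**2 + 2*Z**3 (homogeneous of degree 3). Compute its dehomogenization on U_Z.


f(x, y) = -x**3 - 2*x**2 + x*y**2 + 2*x*y + 3*x - 2*y**3 - y + 2

On U_Z we set Z = 1. Each monomial c·X^i·Y^j·Z^k in F becomes c·x^i·y^j·1^k = c·x^i·y^j.
Substituting Z = 1: F(X, Y, 1) = -x**3 - 2*x**2 + x*y**2 + 2*x*y + 3*x - 2*y**3 - y + 2.
Note: deg(f) ≤ deg(F) = 3; strict inequality happens when F is divisible by Z (lost terms).


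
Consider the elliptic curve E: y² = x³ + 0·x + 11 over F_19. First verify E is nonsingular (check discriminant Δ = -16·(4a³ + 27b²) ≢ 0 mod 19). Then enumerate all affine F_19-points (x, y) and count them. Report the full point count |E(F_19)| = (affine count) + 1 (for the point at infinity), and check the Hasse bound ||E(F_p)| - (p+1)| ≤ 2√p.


Affine points = {(0, 7), (0, 12), (2, 0), (3, 0), (10, 2), (10, 17), (13, 2), (13, 17), (14, 0), (15, 2), (15, 17)}; affine count = 11; |E(F_19)| = 12.

Discriminant check: Δ ∝ 4a³ + 27b² = 4·0³ + 27·11² = 4·0 + 27·121 ≡ 18 (mod 19). Nonzero ⇒ E is nonsingular.
For each x ∈ F_19, compute rhs = x³ + 0·x + 11 mod 19, then count y ∈ F_19 with y² ≡ rhs.
  x = 0: rhs = 11, matching y values: 7, 12 (2 points).
  x = 1: rhs = 12, matching y values: none (0 points).
  x = 2: rhs = 0, matching y values: 0 (1 points).
  x = 3: rhs = 0, matching y values: 0 (1 points).
  x = 4: rhs = 18, matching y values: none (0 points).
  x = 5: rhs = 3, matching y values: none (0 points).
  x = 6: rhs = 18, matching y values: none (0 points).
  x = 7: rhs = 12, matching y values: none (0 points).
  x = 8: rhs = 10, matching y values: none (0 points).
  x = 9: rhs = 18, matching y values: none (0 points).
  x = 10: rhs = 4, matching y values: 2, 17 (2 points).
  x = 11: rhs = 12, matching y values: none (0 points).
  x = 12: rhs = 10, matching y values: none (0 points).
  x = 13: rhs = 4, matching y values: 2, 17 (2 points).
  x = 14: rhs = 0, matching y values: 0 (1 points).
  x = 15: rhs = 4, matching y values: 2, 17 (2 points).
  x = 16: rhs = 3, matching y values: none (0 points).
  x = 17: rhs = 3, matching y values: none (0 points).
  x = 18: rhs = 10, matching y values: none (0 points).
Total affine count: 11.
Full point count |E(F_19)| = 11 + 1 = 12.
Hasse bound: |12 − (19+1)| = |-8| = 8 ≤ 2√19 ≈ 8.7178 ✓.


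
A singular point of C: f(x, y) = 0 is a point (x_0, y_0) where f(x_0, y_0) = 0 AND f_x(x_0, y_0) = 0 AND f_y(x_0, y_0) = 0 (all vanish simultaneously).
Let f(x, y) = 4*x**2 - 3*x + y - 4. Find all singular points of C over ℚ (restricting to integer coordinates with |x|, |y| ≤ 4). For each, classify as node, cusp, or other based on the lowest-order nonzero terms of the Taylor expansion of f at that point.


No singular points in the scanned grid; C is smooth there.

Compute partial derivatives:
  f_x = 8*x - 3.
  f_y = 1.
f_y = 1 is a nonzero constant, so f_y never vanishes: no point (x, y) can satisfy f = f_x = f_y = 0. In particular no (x, y) ∈ {−4, ..., 4}² is singular; the curve is smooth.


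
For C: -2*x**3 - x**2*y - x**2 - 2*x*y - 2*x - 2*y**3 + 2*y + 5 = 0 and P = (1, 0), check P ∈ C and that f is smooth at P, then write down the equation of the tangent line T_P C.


Tangent line at P: -10*x - y + 10 = 0.

Step 1: f(1, 0) = 0, so P lies on C.
Step 2: partial derivatives
  f_x(x, y) = -6*x**2 - 2*x*y - 2*x - 2*y - 2, f_y(x, y) = -x**2 - 2*x - 6*y**2 + 2.
  f_x(P) = -10, f_y(P) = -1 (gradient nonzero, so P is smooth).
Step 3: tangent line at P: -10·(x − 1) + -1·(y − 0) = 0.
Expanding: -10*x - y + 10 = 0.


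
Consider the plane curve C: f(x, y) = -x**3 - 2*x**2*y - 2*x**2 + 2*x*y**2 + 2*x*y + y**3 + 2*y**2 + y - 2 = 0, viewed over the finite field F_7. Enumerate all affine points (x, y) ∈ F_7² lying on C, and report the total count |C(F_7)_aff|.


Affine F_7-points: {(0, 4), (1, 2), (2, 1), (3, 1), (4, 0), (5, 1), (5, 4), (6, 4)}; count = 8.

For each of the 49 pairs (x, y) ∈ F_7², evaluate f(x, y) mod 7. Record the zeros.
  x = 0: [0↦5, 1↦2, 2↦2, 3↦4, 4↦0, 5↦3, 6↦5]  zeros at y ∈ {4}
  x = 1: [0↦2, 1↦1, 2↦0, 3↦5, 4↦1, 5↦1, 6↦4]  zeros at y ∈ {2}
  x = 2: [0↦3, 1↦0, 2↦1, 3↦5, 4↦4, 5↦4, 6↦4]  zeros at y ∈ {1}
  x = 3: [0↦2, 1↦0, 2↦6, 3↦5, 4↦3, 5↦6, 6↦6]  zeros at y ∈ {1}
  x = 4: [0↦0, 1↦2, 2↦2, 3↦6, 4↦6, 5↦1, 6↦4]  zeros at y ∈ {0}
  x = 5: [0↦5, 1↦0, 2↦4, 3↦2, 4↦0, 5↦4, 6↦6]  zeros at y ∈ {1, 4}
  x = 6: [0↦4, 1↦2, 2↦6, 3↦1, 4↦0, 5↦2, 6↦6]  zeros at y ∈ {4}
Collecting zeros: affine points = {(0, 4), (1, 2), (2, 1), (3, 1), (4, 0), (5, 1), (5, 4), (6, 4)}.
Total count |C(F_7)_aff| = 8.


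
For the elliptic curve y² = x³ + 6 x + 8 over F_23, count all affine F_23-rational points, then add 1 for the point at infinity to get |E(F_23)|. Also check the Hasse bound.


Affine points = {(0, 10), (0, 13), (4, 2), (4, 21), (5, 5), (5, 18), (7, 5), (7, 18), (8, 4), (8, 19), (9, 3), (9, 20), (11, 5), (11, 18), (13, 11), (13, 12), (15, 0), (17, 3), (17, 20), (19, 9), (19, 14), (20, 3), (20, 20), (22, 1), (22, 22)}; affine count = 25; |E(F_23)| = 26.

Discriminant check: Δ ∝ 4a³ + 27b² = 4·6³ + 27·8² = 4·216 + 27·64 ≡ 16 (mod 23). Nonzero ⇒ E is nonsingular.
For each x ∈ F_23, compute rhs = x³ + 6·x + 8 mod 23, then count y ∈ F_23 with y² ≡ rhs.
  x = 0: rhs = 8, matching y values: 10, 13 (2 points).
  x = 1: rhs = 15, matching y values: none (0 points).
  x = 2: rhs = 5, matching y values: none (0 points).
  x = 3: rhs = 7, matching y values: none (0 points).
  x = 4: rhs = 4, matching y values: 2, 21 (2 points).
  x = 5: rhs = 2, matching y values: 5, 18 (2 points).
  x = 6: rhs = 7, matching y values: none (0 points).
  x = 7: rhs = 2, matching y values: 5, 18 (2 points).
  x = 8: rhs = 16, matching y values: 4, 19 (2 points).
  x = 9: rhs = 9, matching y values: 3, 20 (2 points).
  x = 10: rhs = 10, matching y values: none (0 points).
  x = 11: rhs = 2, matching y values: 5, 18 (2 points).
  x = 12: rhs = 14, matching y values: none (0 points).
  x = 13: rhs = 6, matching y values: 11, 12 (2 points).
  x = 14: rhs = 7, matching y values: none (0 points).
  x = 15: rhs = 0, matching y values: 0 (1 points).
  x = 16: rhs = 14, matching y values: none (0 points).
  x = 17: rhs = 9, matching y values: 3, 20 (2 points).
  x = 18: rhs = 14, matching y values: none (0 points).
  x = 19: rhs = 12, matching y values: 9, 14 (2 points).
  x = 20: rhs = 9, matching y values: 3, 20 (2 points).
  x = 21: rhs = 11, matching y values: none (0 points).
  x = 22: rhs = 1, matching y values: 1, 22 (2 points).
Total affine count: 25.
Full point count |E(F_23)| = 25 + 1 = 26.
Hasse bound: |26 − (23+1)| = |2| = 2 ≤ 2√23 ≈ 9.5917 ✓.


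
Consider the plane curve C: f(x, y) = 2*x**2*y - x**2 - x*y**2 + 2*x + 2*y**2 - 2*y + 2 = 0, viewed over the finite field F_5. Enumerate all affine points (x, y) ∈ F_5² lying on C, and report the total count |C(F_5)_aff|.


Affine F_5-points: {(2, 3)}; count = 1.

For each of the 25 pairs (x, y) ∈ F_5², evaluate f(x, y) mod 5. Record the zeros.
  x = 0: [0↦2, 1↦2, 2↦1, 3↦4, 4↦1]  zeros at y ∈ ∅
  x = 1: [0↦3, 1↦4, 2↦2, 3↦2, 4↦4]  zeros at y ∈ ∅
  x = 2: [0↦2, 1↦3, 2↦4, 3↦0, 4↦1]  zeros at y ∈ {3}
  x = 3: [0↦4, 1↦4, 2↦2, 3↦3, 4↦2]  zeros at y ∈ ∅
  x = 4: [0↦4, 1↦2, 2↦1, 3↦1, 4↦2]  zeros at y ∈ ∅
Collecting zeros: affine points = {(2, 3)}.
Total count |C(F_5)_aff| = 1.


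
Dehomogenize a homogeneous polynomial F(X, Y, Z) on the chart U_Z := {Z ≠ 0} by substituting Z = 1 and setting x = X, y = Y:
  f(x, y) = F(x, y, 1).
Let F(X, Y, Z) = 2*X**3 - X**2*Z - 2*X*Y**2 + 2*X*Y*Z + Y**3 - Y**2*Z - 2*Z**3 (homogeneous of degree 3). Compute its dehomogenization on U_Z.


f(x, y) = 2*x**3 - x**2 - 2*x*y**2 + 2*x*y + y**3 - y**2 - 2

On U_Z we set Z = 1. Each monomial c·X^i·Y^j·Z^k in F becomes c·x^i·y^j·1^k = c·x^i·y^j.
Substituting Z = 1: F(X, Y, 1) = 2*x**3 - x**2 - 2*x*y**2 + 2*x*y + y**3 - y**2 - 2.
Note: deg(f) ≤ deg(F) = 3; strict inequality happens when F is divisible by Z (lost terms).


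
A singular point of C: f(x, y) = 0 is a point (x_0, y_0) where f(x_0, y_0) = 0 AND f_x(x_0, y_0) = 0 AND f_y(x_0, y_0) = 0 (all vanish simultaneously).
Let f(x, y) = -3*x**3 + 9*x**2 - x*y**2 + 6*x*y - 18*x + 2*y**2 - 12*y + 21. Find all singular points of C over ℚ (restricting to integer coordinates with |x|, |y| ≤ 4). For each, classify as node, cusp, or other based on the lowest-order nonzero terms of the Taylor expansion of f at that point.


Singular points: {(1, 3)}; classification: cusp.

Compute partial derivatives:
  f_x = -9*x**2 + 18*x - y**2 + 6*y - 18.
  f_y = -2*x*y + 6*x + 4*y - 12.
Scan x_0 ∈ {−4, ..., 4}. For each x_0, f_y(x_0, y) is a polynomial in y; find its integer roots y ∈ {−4, ..., 4}, then test f_x and f at those candidates.
  x = -4: f_y(-4, y) = 12*y - 36; vanishes at y ∈ {3}. (-4, 3): f_x = -225 ≠ 0.
  x = -3: f_y(-3, y) = 10*y - 30; vanishes at y ∈ {3}. (-3, 3): f_x = -144 ≠ 0.
  x = -2: f_y(-2, y) = 8*y - 24; vanishes at y ∈ {3}. (-2, 3): f_x = -81 ≠ 0.
  x = -1: f_y(-1, y) = 6*y - 18; vanishes at y ∈ {3}. (-1, 3): f_x = -36 ≠ 0.
  x = 0: f_y(0, y) = 4*y - 12; vanishes at y ∈ {3}. (0, 3): f_x = -9 ≠ 0.
  x = 1: f_y(1, y) = 2*y - 6; vanishes at y ∈ {3}. (1, 3): f_x = 0, f = 0 — SINGULAR.
  x = 2: f_y(2, y) = 0; vanishes at y ∈ {-4, -3, -2, -1, 0, 1, 2, 3, 4}. (2, -4): f_x = -58 ≠ 0; (2, -3): f_x = -45 ≠ 0; (2, -2): f_x = -34 ≠ 0; (2, -1): f_x = -25 ≠ 0; (2, 0): f_x = -18 ≠ 0; (2, 1): f_x = -13 ≠ 0; (2, 2): f_x = -10 ≠ 0; (2, 3): f_x = -9 ≠ 0; (2, 4): f_x = -10 ≠ 0.
  x = 3: f_y(3, y) = 6 - 2*y; vanishes at y ∈ {3}. (3, 3): f_x = -36 ≠ 0.
  x = 4: f_y(4, y) = 12 - 4*y; vanishes at y ∈ {3}. (4, 3): f_x = -81 ≠ 0.
Only singular point on the grid: (1, 3).
Classify: substitute x = 1 + u, y = 3 + v and expand: f = -3*u**3 - u*v**2 + v**2.
No constant or linear terms (consistent with a singular point). Quadratic part: v**2. Cubic part: -3*u**3 - u*v**2.
The quadratic part v**2 is a perfect square, so there is a single (double) tangent line v = 0, i.e. y = 3. Restricting the cubic part to that line (v = 0) leaves -3*u**3 ≠ 0, so f is not divisible by v and the branch is v² ≈ 3*u**3 to lowest order — this is a cusp.
Classification: cusp.


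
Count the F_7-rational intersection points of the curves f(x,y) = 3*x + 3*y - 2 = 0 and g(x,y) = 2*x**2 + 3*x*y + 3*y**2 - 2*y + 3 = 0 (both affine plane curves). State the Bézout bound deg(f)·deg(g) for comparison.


Common zeros: {(3, 0), (4, 6)}; count = 2; Bézout bound = 2.

deg(f) = 1, deg(g) = 2, so Bézout bound = 2.
Scan x ∈ F_7. For each x, list the y ∈ F_7 with f(x, y) ≡ 0 and those with g(x, y) ≡ 0 (mod 7); the common zeros in that column are the intersection.
  x = 0: f ≡ 0 at y ∈ {3}; g ≡ 0 at y ∈ ∅; common: ∅.
  x = 1: f ≡ 0 at y ∈ {2}; g ≡ 0 at y ∈ {3, 6}; common: ∅.
  x = 2: f ≡ 0 at y ∈ {1}; g ≡ 0 at y ∈ ∅; common: ∅.
  x = 3: f ≡ 0 at y ∈ {0}; g ≡ 0 at y ∈ {0}; common: {0}.
  x = 4: f ≡ 0 at y ∈ {6}; g ≡ 0 at y ∈ {0, 6}; common: {6}.
  x = 5: f ≡ 0 at y ∈ {5}; g ≡ 0 at y ∈ {2, 3}; common: ∅.
  x = 6: f ≡ 0 at y ∈ {4}; g ≡ 0 at y ∈ {2}; common: ∅.
Collecting: common zeros = {(3, 0), (4, 6)}, so the count is 2.
Comparison with the Bézout bound: 2 ≤ 2 = deg(f)·deg(g), as expected for curves with no common component (the bound is attained).


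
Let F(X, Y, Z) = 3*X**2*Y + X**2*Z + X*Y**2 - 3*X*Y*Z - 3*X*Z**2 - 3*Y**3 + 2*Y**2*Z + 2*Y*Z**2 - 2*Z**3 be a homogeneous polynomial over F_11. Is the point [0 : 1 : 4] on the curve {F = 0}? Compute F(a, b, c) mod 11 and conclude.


F(0,1,4) ≡ 8 (mod 11); P is NOT on the curve.

Evaluate F(0, 1, 4) term-by-term (mod 11).
  3*X**2*Y ↦ 3·0·1·1 = 0
  X**2*Z ↦ 1·0·1·4 = 0
  X*Y**2 ↦ 1·0·1·1 = 0
  -3*X*Y*Z ↦ -3·0·1·4 = 0
  -3*X*Z**2 ↦ -3·0·1·16 = 0
  -3*Y**3 ↦ -3·1·1·1 = -3
  2*Y**2*Z ↦ 2·1·1·4 = 8
  2*Y*Z**2 ↦ 2·1·1·16 = 32
  -2*Z**3 ↦ -2·1·1·64 = -128
Sum: F(0, 1, 4) = (0) + (0) + (0) + (0) + (0) + (-3) + (8) + (32) + (-128) = -91.
Reducing mod 11: -91 ≡ 8 (mod 11).
Since F(a, b, c) ≡ 8 ≠ 0 (mod 11), P does NOT lie on the curve.


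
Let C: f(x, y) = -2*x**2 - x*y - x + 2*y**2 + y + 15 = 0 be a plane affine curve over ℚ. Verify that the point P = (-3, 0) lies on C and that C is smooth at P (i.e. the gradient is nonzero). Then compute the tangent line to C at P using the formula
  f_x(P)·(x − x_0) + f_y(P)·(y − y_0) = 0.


Tangent line at P: 11*x + 4*y + 33 = 0.

Step 1: f(-3, 0) = 0, so P lies on C.
Step 2: partial derivatives
  f_x(x, y) = -4*x - y - 1, f_y(x, y) = -x + 4*y + 1.
  f_x(P) = 11, f_y(P) = 4 (gradient nonzero, so P is smooth).
Step 3: tangent line at P: 11·(x − -3) + 4·(y − 0) = 0.
Expanding: 11*x + 4*y + 33 = 0.


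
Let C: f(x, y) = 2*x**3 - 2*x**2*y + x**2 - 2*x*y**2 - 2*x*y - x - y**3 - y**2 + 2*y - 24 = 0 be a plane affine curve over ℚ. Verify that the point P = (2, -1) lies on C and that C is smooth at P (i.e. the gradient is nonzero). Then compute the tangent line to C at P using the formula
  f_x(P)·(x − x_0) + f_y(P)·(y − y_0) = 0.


Tangent line at P: 35*x - 3*y - 73 = 0.

Step 1: f(2, -1) = 0, so P lies on C.
Step 2: partial derivatives
  f_x(x, y) = 6*x**2 - 4*x*y + 2*x - 2*y**2 - 2*y - 1, f_y(x, y) = -2*x**2 - 4*x*y - 2*x - 3*y**2 - 2*y + 2.
  f_x(P) = 35, f_y(P) = -3 (gradient nonzero, so P is smooth).
Step 3: tangent line at P: 35·(x − 2) + -3·(y − -1) = 0.
Expanding: 35*x - 3*y - 73 = 0.


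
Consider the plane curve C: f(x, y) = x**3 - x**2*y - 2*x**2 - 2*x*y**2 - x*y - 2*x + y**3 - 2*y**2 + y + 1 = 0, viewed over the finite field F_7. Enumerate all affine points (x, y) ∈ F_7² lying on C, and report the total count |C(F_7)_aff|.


Affine F_7-points: {(1, 3), (3, 1), (3, 2), (3, 5), (4, 4), (6, 0)}; count = 6.

For each of the 49 pairs (x, y) ∈ F_7², evaluate f(x, y) mod 7. Record the zeros.
  x = 0: [0↦1, 1↦1, 2↦3, 3↦6, 4↦2, 5↦4, 6↦4]  zeros at y ∈ ∅
  x = 1: [0↦5, 1↦1, 2↦2, 3↦0, 4↦1, 5↦4, 6↦1]  zeros at y ∈ {3}
  x = 2: [0↦4, 1↦1, 2↦6, 3↦4, 4↦1, 5↦3, 6↦2]  zeros at y ∈ ∅
  x = 3: [0↦4, 1↦0, 2↦0, 3↦3, 4↦1, 5↦0, 6↦6]  zeros at y ∈ {1, 2, 5}
  x = 4: [0↦4, 1↦4, 2↦4, 3↦3, 4↦0, 5↦1, 6↦5]  zeros at y ∈ {4}
  x = 5: [0↦3, 1↦5, 2↦3, 3↦3, 4↦4, 5↦5, 6↦5]  zeros at y ∈ ∅
  x = 6: [0↦0, 1↦2, 2↦3, 3↦2, 4↦5, 5↦4, 6↦5]  zeros at y ∈ {0}
Collecting zeros: affine points = {(1, 3), (3, 1), (3, 2), (3, 5), (4, 4), (6, 0)}.
Total count |C(F_7)_aff| = 6.


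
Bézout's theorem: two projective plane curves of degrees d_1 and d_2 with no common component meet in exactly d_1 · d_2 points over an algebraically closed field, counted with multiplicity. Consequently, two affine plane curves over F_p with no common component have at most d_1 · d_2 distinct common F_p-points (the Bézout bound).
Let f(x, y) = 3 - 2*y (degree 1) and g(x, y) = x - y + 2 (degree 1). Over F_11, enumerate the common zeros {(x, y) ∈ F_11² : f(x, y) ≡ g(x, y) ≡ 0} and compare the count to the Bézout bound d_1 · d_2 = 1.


Common zeros: {(5, 7)}; count = 1; Bézout bound = 1.

deg(f) = 1, deg(g) = 1, so Bézout bound = 1.
Scan x ∈ F_11. For each x, list the y ∈ F_11 with f(x, y) ≡ 0 and those with g(x, y) ≡ 0 (mod 11); the common zeros in that column are the intersection.
  x = 0: f ≡ 0 at y ∈ {7}; g ≡ 0 at y ∈ {2}; common: ∅.
  x = 1: f ≡ 0 at y ∈ {7}; g ≡ 0 at y ∈ {3}; common: ∅.
  x = 2: f ≡ 0 at y ∈ {7}; g ≡ 0 at y ∈ {4}; common: ∅.
  x = 3: f ≡ 0 at y ∈ {7}; g ≡ 0 at y ∈ {5}; common: ∅.
  x = 4: f ≡ 0 at y ∈ {7}; g ≡ 0 at y ∈ {6}; common: ∅.
  x = 5: f ≡ 0 at y ∈ {7}; g ≡ 0 at y ∈ {7}; common: {7}.
  x = 6: f ≡ 0 at y ∈ {7}; g ≡ 0 at y ∈ {8}; common: ∅.
  x = 7: f ≡ 0 at y ∈ {7}; g ≡ 0 at y ∈ {9}; common: ∅.
  x = 8: f ≡ 0 at y ∈ {7}; g ≡ 0 at y ∈ {10}; common: ∅.
  x = 9: f ≡ 0 at y ∈ {7}; g ≡ 0 at y ∈ {0}; common: ∅.
  x = 10: f ≡ 0 at y ∈ {7}; g ≡ 0 at y ∈ {1}; common: ∅.
Collecting: common zeros = {(5, 7)}, so the count is 1.
Comparison with the Bézout bound: 1 ≤ 1 = deg(f)·deg(g), as expected for curves with no common component (the bound is attained).


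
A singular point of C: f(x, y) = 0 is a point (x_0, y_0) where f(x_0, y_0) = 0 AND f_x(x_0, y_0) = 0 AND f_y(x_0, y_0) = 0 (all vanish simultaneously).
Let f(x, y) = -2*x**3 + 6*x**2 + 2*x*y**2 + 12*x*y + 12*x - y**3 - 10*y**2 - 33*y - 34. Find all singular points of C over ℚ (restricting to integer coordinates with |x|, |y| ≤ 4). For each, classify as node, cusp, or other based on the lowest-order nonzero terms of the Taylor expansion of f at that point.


Singular points: {(1, -3)}; classification: cusp.

Compute partial derivatives:
  f_x = -6*x**2 + 12*x + 2*y**2 + 12*y + 12.
  f_y = 4*x*y + 12*x - 3*y**2 - 20*y - 33.
Scan x_0 ∈ {−4, ..., 4}. For each x_0, f_y(x_0, y) is a polynomial in y; find its integer roots y ∈ {−4, ..., 4}, then test f_x and f at those candidates.
  x = -4: f_y(-4, y) = -3*y**2 - 36*y - 81; vanishes at y ∈ {-3}. (-4, -3): f_x = -150 ≠ 0.
  x = -3: f_y(-3, y) = -3*y**2 - 32*y - 69; vanishes at y ∈ {-3}. (-3, -3): f_x = -96 ≠ 0.
  x = -2: f_y(-2, y) = -3*y**2 - 28*y - 57; vanishes at y ∈ {-3}. (-2, -3): f_x = -54 ≠ 0.
  x = -1: f_y(-1, y) = -3*y**2 - 24*y - 45; vanishes at y ∈ {-3}. (-1, -3): f_x = -24 ≠ 0.
  x = 0: f_y(0, y) = -3*y**2 - 20*y - 33; vanishes at y ∈ {-3}. (0, -3): f_x = -6 ≠ 0.
  x = 1: f_y(1, y) = -3*y**2 - 16*y - 21; vanishes at y ∈ {-3}. (1, -3): f_x = 0, f = 0 — SINGULAR.
  x = 2: f_y(2, y) = -3*y**2 - 12*y - 9; vanishes at y ∈ {-3, -1}. (2, -3): f_x = -6 ≠ 0; (2, -1): f_x = 2 ≠ 0.
  x = 3: f_y(3, y) = -3*y**2 - 8*y + 3; vanishes at y ∈ {-3}. (3, -3): f_x = -24 ≠ 0.
  x = 4: f_y(4, y) = -3*y**2 - 4*y + 15; vanishes at y ∈ {-3}. (4, -3): f_x = -54 ≠ 0.
Only singular point on the grid: (1, -3).
Classify: substitute x = 1 + u, y = -3 + v and expand: f = -2*u**3 + 2*u*v**2 - v**3 + v**2.
No constant or linear terms (consistent with a singular point). Quadratic part: v**2. Cubic part: -2*u**3 + 2*u*v**2 - v**3.
The quadratic part v**2 is a perfect square, so there is a single (double) tangent line v = 0, i.e. y = -3. Restricting the cubic part to that line (v = 0) leaves -2*u**3 ≠ 0, so f is not divisible by v and the branch is v² ≈ 2*u**3 to lowest order — this is a cusp.
Classification: cusp.


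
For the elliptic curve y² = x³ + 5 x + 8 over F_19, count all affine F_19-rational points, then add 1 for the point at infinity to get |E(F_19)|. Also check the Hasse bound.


Affine points = {(2, 8), (2, 11), (4, 4), (4, 15), (5, 5), (5, 14), (6, 8), (6, 11), (7, 5), (7, 14), (8, 3), (8, 16), (11, 8), (11, 11), (13, 3), (13, 16), (15, 0), (16, 2), (16, 17), (17, 3), (17, 16)}; affine count = 21; |E(F_19)| = 22.

Discriminant check: Δ ∝ 4a³ + 27b² = 4·5³ + 27·8² = 4·125 + 27·64 ≡ 5 (mod 19). Nonzero ⇒ E is nonsingular.
For each x ∈ F_19, compute rhs = x³ + 5·x + 8 mod 19, then count y ∈ F_19 with y² ≡ rhs.
  x = 0: rhs = 8, matching y values: none (0 points).
  x = 1: rhs = 14, matching y values: none (0 points).
  x = 2: rhs = 7, matching y values: 8, 11 (2 points).
  x = 3: rhs = 12, matching y values: none (0 points).
  x = 4: rhs = 16, matching y values: 4, 15 (2 points).
  x = 5: rhs = 6, matching y values: 5, 14 (2 points).
  x = 6: rhs = 7, matching y values: 8, 11 (2 points).
  x = 7: rhs = 6, matching y values: 5, 14 (2 points).
  x = 8: rhs = 9, matching y values: 3, 16 (2 points).
  x = 9: rhs = 3, matching y values: none (0 points).
  x = 10: rhs = 13, matching y values: none (0 points).
  x = 11: rhs = 7, matching y values: 8, 11 (2 points).
  x = 12: rhs = 10, matching y values: none (0 points).
  x = 13: rhs = 9, matching y values: 3, 16 (2 points).
  x = 14: rhs = 10, matching y values: none (0 points).
  x = 15: rhs = 0, matching y values: 0 (1 points).
  x = 16: rhs = 4, matching y values: 2, 17 (2 points).
  x = 17: rhs = 9, matching y values: 3, 16 (2 points).
  x = 18: rhs = 2, matching y values: none (0 points).
Total affine count: 21.
Full point count |E(F_19)| = 21 + 1 = 22.
Hasse bound: |22 − (19+1)| = |2| = 2 ≤ 2√19 ≈ 8.7178 ✓.


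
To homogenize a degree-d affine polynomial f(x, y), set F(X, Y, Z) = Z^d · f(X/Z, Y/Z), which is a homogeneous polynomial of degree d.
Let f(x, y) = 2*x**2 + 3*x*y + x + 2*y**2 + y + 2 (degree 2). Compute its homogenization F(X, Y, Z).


F(X, Y, Z) = 2*X**2 + 3*X*Y + X*Z + 2*Y**2 + Y*Z + 2*Z**2

deg(f) = 2.
Substitute x = X/Z, y = Y/Z into f, then multiply by Z^2.
  monomial 2·x^2·y^0 ↦ 2·X^2·Y^0·Z^0.
  monomial 3·x^1·y^1 ↦ 3·X^1·Y^1·Z^0.
  monomial 1·x^1·y^0 ↦ 1·X^1·Y^0·Z^1.
  monomial 2·x^0·y^2 ↦ 2·X^0·Y^2·Z^0.
  monomial 1·x^0·y^1 ↦ 1·X^0·Y^1·Z^1.
  monomial 2·x^0·y^0 ↦ 2·X^0·Y^0·Z^2.
Collecting: F(X, Y, Z) = 2*X**2 + 3*X*Y + X*Z + 2*Y**2 + Y*Z + 2*Z**2.


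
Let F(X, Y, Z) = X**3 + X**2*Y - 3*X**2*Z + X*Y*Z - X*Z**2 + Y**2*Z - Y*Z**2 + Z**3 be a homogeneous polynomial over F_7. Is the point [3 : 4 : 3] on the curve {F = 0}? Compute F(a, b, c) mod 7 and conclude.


F(3,4,3) ≡ 2 (mod 7); P is NOT on the curve.

Evaluate F(3, 4, 3) term-by-term (mod 7).
  X**3 ↦ 1·27·1·1 = 27
  X**2*Y ↦ 1·9·4·1 = 36
  -3*X**2*Z ↦ -3·9·1·3 = -81
  X*Y*Z ↦ 1·3·4·3 = 36
  -X*Z**2 ↦ -1·3·1·9 = -27
  Y**2*Z ↦ 1·1·16·3 = 48
  -Y*Z**2 ↦ -1·1·4·9 = -36
  Z**3 ↦ 1·1·1·27 = 27
Sum: F(3, 4, 3) = (27) + (36) + (-81) + (36) + (-27) + (48) + (-36) + (27) = 30.
Reducing mod 7: 30 ≡ 2 (mod 7).
Since F(a, b, c) ≡ 2 ≠ 0 (mod 7), P does NOT lie on the curve.


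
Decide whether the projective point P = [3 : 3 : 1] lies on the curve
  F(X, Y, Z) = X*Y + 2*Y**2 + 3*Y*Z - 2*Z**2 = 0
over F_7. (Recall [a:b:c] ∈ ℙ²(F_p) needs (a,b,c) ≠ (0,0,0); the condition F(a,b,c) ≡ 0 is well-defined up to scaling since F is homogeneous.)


F(3,3,1) ≡ 6 (mod 7); P is NOT on the curve.

Evaluate F(3, 3, 1) term-by-term (mod 7).
  X*Y ↦ 1·3·3·1 = 9
  2*Y**2 ↦ 2·1·9·1 = 18
  3*Y*Z ↦ 3·1·3·1 = 9
  -2*Z**2 ↦ -2·1·1·1 = -2
Sum: F(3, 3, 1) = (9) + (18) + (9) + (-2) = 34.
Reducing mod 7: 34 ≡ 6 (mod 7).
Since F(a, b, c) ≡ 6 ≠ 0 (mod 7), P does NOT lie on the curve.


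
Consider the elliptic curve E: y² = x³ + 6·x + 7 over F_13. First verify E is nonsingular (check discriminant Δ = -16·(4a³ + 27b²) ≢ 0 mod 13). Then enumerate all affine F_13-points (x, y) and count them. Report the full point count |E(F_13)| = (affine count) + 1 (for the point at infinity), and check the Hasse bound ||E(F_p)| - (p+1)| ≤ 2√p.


Affine points = {(1, 1), (1, 12), (2, 1), (2, 12), (3, 0), (4, 2), (4, 11), (6, 5), (6, 8), (9, 6), (9, 7), (10, 1), (10, 12), (11, 0), (12, 0)}; affine count = 15; |E(F_13)| = 16.

Discriminant check: Δ ∝ 4a³ + 27b² = 4·6³ + 27·7² = 4·216 + 27·49 ≡ 3 (mod 13). Nonzero ⇒ E is nonsingular.
For each x ∈ F_13, compute rhs = x³ + 6·x + 7 mod 13, then count y ∈ F_13 with y² ≡ rhs.
  x = 0: rhs = 7, matching y values: none (0 points).
  x = 1: rhs = 1, matching y values: 1, 12 (2 points).
  x = 2: rhs = 1, matching y values: 1, 12 (2 points).
  x = 3: rhs = 0, matching y values: 0 (1 points).
  x = 4: rhs = 4, matching y values: 2, 11 (2 points).
  x = 5: rhs = 6, matching y values: none (0 points).
  x = 6: rhs = 12, matching y values: 5, 8 (2 points).
  x = 7: rhs = 2, matching y values: none (0 points).
  x = 8: rhs = 8, matching y values: none (0 points).
  x = 9: rhs = 10, matching y values: 6, 7 (2 points).
  x = 10: rhs = 1, matching y values: 1, 12 (2 points).
  x = 11: rhs = 0, matching y values: 0 (1 points).
  x = 12: rhs = 0, matching y values: 0 (1 points).
Total affine count: 15.
Full point count |E(F_13)| = 15 + 1 = 16.
Hasse bound: |16 − (13+1)| = |2| = 2 ≤ 2√13 ≈ 7.2111 ✓.


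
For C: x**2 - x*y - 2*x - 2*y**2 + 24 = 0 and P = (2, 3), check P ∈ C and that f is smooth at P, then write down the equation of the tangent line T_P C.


Tangent line at P: -x - 14*y + 44 = 0.

Step 1: f(2, 3) = 0, so P lies on C.
Step 2: partial derivatives
  f_x(x, y) = 2*x - y - 2, f_y(x, y) = -x - 4*y.
  f_x(P) = -1, f_y(P) = -14 (gradient nonzero, so P is smooth).
Step 3: tangent line at P: -1·(x − 2) + -14·(y − 3) = 0.
Expanding: -x - 14*y + 44 = 0.


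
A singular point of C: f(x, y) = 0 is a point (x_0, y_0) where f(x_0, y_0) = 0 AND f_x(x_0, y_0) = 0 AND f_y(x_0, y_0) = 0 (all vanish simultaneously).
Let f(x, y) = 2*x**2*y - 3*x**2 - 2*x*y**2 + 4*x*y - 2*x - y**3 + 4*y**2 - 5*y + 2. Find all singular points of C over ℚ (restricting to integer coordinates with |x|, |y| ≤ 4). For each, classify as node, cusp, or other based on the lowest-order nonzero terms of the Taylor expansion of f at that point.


Singular points: {(0, 1)}; classification: node.

Compute partial derivatives:
  f_x = 4*x*y - 6*x - 2*y**2 + 4*y - 2.
  f_y = 2*x**2 - 4*x*y + 4*x - 3*y**2 + 8*y - 5.
Scan x_0 ∈ {−4, ..., 4}. For each x_0, f_y(x_0, y) is a polynomial in y; find its integer roots y ∈ {−4, ..., 4}, then test f_x and f at those candidates.
  x = -4: f_y(-4, y) = -3*y**2 + 24*y + 11; no integer root y with |y| ≤ 4.
  x = -3: f_y(-3, y) = -3*y**2 + 20*y + 1; no integer root y with |y| ≤ 4.
  x = -2: f_y(-2, y) = -3*y**2 + 16*y - 5; no integer root y with |y| ≤ 4.
  x = -1: f_y(-1, y) = -3*y**2 + 12*y - 7; no integer root y with |y| ≤ 4.
  x = 0: f_y(0, y) = -3*y**2 + 8*y - 5; vanishes at y ∈ {1}. (0, 1): f_x = 0, f = 0 — SINGULAR.
  x = 1: f_y(1, y) = -3*y**2 + 4*y + 1; no integer root y with |y| ≤ 4.
  x = 2: f_y(2, y) = 11 - 3*y**2; no integer root y with |y| ≤ 4.
  x = 3: f_y(3, y) = -3*y**2 - 4*y + 25; no integer root y with |y| ≤ 4.
  x = 4: f_y(4, y) = -3*y**2 - 8*y + 43; no integer root y with |y| ≤ 4.
Only singular point on the grid: (0, 1).
Classify: substitute x = 0 + u, y = 1 + v and expand: f = 2*u**2*v - u**2 - 2*u*v**2 - v**3 + v**2.
No constant or linear terms (consistent with a singular point). Quadratic part: -u**2 + v**2. Cubic part: 2*u**2*v - 2*u*v**2 - v**3.
The quadratic part v**2 - u**2 = (v − u)(v + u) splits into two distinct linear factors, so there are two distinct tangent lines y − 1 = ±(x − 0) — this is a node (ordinary double point).
Classification: node.


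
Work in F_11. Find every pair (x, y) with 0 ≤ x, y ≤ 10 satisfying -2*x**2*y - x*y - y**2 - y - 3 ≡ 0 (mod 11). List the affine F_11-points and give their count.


Affine F_11-points: {(0, 5), (1, 8), (1, 10), (4, 8), (4, 10), (5, 5), (6, 2), (6, 7), (7, 1), (7, 3), (9, 1), (9, 3), (10, 2), (10, 7)}; count = 14.

For each of the 121 pairs (x, y) ∈ F_11², evaluate f(x, y) mod 11. Record the zeros.
  x = 0: [0↦8, 1↦6, 2↦2, 3↦7, 4↦10, 5↦0, 6↦10, 7↦7, 8↦2, 9↦6, 10↦8]  zeros at y ∈ {5}
  x = 1: [0↦8, 1↦3, 2↦7, 3↦9, 4↦9, 5↦7, 6↦3, 7↦8, 8↦0, 9↦1, 10↦0]  zeros at y ∈ {8, 10}
  x = 2: [0↦8, 1↦7, 2↦4, 3↦10, 4↦3, 5↦5, 6↦5, 7↦3, 8↦10, 9↦4, 10↦7]  zeros at y ∈ ∅
  x = 3: [0↦8, 1↦7, 2↦4, 3↦10, 4↦3, 5↦5, 6↦5, 7↦3, 8↦10, 9↦4, 10↦7]  zeros at y ∈ ∅
  x = 4: [0↦8, 1↦3, 2↦7, 3↦9, 4↦9, 5↦7, 6↦3, 7↦8, 8↦0, 9↦1, 10↦0]  zeros at y ∈ {8, 10}
  x = 5: [0↦8, 1↦6, 2↦2, 3↦7, 4↦10, 5↦0, 6↦10, 7↦7, 8↦2, 9↦6, 10↦8]  zeros at y ∈ {5}
  x = 6: [0↦8, 1↦5, 2↦0, 3↦4, 4↦6, 5↦6, 6↦4, 7↦0, 8↦5, 9↦8, 10↦9]  zeros at y ∈ {2, 7}
  x = 7: [0↦8, 1↦0, 2↦1, 3↦0, 4↦8, 5↦3, 6↦7, 7↦9, 8↦9, 9↦7, 10↦3]  zeros at y ∈ {1, 3}
  x = 8: [0↦8, 1↦2, 2↦5, 3↦6, 4↦5, 5↦2, 6↦8, 7↦1, 8↦3, 9↦3, 10↦1]  zeros at y ∈ ∅
  x = 9: [0↦8, 1↦0, 2↦1, 3↦0, 4↦8, 5↦3, 6↦7, 7↦9, 8↦9, 9↦7, 10↦3]  zeros at y ∈ {1, 3}
  x = 10: [0↦8, 1↦5, 2↦0, 3↦4, 4↦6, 5↦6, 6↦4, 7↦0, 8↦5, 9↦8, 10↦9]  zeros at y ∈ {2, 7}
Collecting zeros: affine points = {(0, 5), (1, 8), (1, 10), (4, 8), (4, 10), (5, 5), (6, 2), (6, 7), (7, 1), (7, 3), (9, 1), (9, 3), (10, 2), (10, 7)}.
Total count |C(F_11)_aff| = 14.


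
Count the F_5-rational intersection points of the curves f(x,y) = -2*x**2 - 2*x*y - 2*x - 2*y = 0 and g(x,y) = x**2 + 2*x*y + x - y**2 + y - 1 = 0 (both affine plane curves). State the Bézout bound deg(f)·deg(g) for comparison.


Common zeros: ∅; count = 0; Bézout bound = 4.

deg(f) = 2, deg(g) = 2, so Bézout bound = 4.
Scan x ∈ F_5. For each x, list the y ∈ F_5 with f(x, y) ≡ 0 and those with g(x, y) ≡ 0 (mod 5); the common zeros in that column are the intersection.
  x = 0: f ≡ 0 at y ∈ {0}; g ≡ 0 at y ∈ ∅; common: ∅.
  x = 1: f ≡ 0 at y ∈ {4}; g ≡ 0 at y ∈ ∅; common: ∅.
  x = 2: f ≡ 0 at y ∈ {3}; g ≡ 0 at y ∈ {0}; common: ∅.
  x = 3: f ≡ 0 at y ∈ {2}; g ≡ 0 at y ∈ ∅; common: ∅.
  x = 4: f ≡ 0 at y ∈ {0, 1, 2, 3, 4}; g ≡ 0 at y ∈ ∅; common: ∅.
Collecting: common zeros = ∅, so the count is 0.
Comparison with the Bézout bound: 0 ≤ 4 = deg(f)·deg(g), as expected for curves with no common component (the affine F_5-count falls short of the bound because intersections may lie at infinity, over extension fields, or carry multiplicity).


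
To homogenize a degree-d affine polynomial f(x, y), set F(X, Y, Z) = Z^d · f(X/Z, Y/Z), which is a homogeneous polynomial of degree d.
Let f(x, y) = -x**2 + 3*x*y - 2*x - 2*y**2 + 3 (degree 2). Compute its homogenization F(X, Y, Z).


F(X, Y, Z) = -X**2 + 3*X*Y - 2*X*Z - 2*Y**2 + 3*Z**2

deg(f) = 2.
Substitute x = X/Z, y = Y/Z into f, then multiply by Z^2.
  monomial -1·x^2·y^0 ↦ -1·X^2·Y^0·Z^0.
  monomial 3·x^1·y^1 ↦ 3·X^1·Y^1·Z^0.
  monomial -2·x^1·y^0 ↦ -2·X^1·Y^0·Z^1.
  monomial -2·x^0·y^2 ↦ -2·X^0·Y^2·Z^0.
  monomial 3·x^0·y^0 ↦ 3·X^0·Y^0·Z^2.
Collecting: F(X, Y, Z) = -X**2 + 3*X*Y - 2*X*Z - 2*Y**2 + 3*Z**2.


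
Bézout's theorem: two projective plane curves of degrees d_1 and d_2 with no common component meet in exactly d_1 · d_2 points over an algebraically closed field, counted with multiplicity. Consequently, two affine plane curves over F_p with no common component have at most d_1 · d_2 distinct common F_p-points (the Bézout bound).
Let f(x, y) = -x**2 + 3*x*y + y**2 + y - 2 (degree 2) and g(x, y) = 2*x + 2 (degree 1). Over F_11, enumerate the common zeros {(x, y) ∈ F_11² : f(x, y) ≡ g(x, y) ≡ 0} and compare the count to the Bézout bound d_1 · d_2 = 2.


Common zeros: {(10, 3), (10, 10)}; count = 2; Bézout bound = 2.

deg(f) = 2, deg(g) = 1, so Bézout bound = 2.
Scan x ∈ F_11. For each x, list the y ∈ F_11 with f(x, y) ≡ 0 and those with g(x, y) ≡ 0 (mod 11); the common zeros in that column are the intersection.
  x = 0: f ≡ 0 at y ∈ {1, 9}; g ≡ 0 at y ∈ ∅; common: ∅.
  x = 1: f ≡ 0 at y ∈ ∅; g ≡ 0 at y ∈ ∅; common: ∅.
  x = 2: f ≡ 0 at y ∈ ∅; g ≡ 0 at y ∈ ∅; common: ∅.
  x = 3: f ≡ 0 at y ∈ {0, 1}; g ≡ 0 at y ∈ ∅; common: ∅.
  x = 4: f ≡ 0 at y ∈ ∅; g ≡ 0 at y ∈ ∅; common: ∅.
  x = 5: f ≡ 0 at y ∈ {8, 9}; g ≡ 0 at y ∈ ∅; common: ∅.
  x = 6: f ≡ 0 at y ∈ ∅; g ≡ 0 at y ∈ ∅; common: ∅.
  x = 7: f ≡ 0 at y ∈ ∅; g ≡ 0 at y ∈ ∅; common: ∅.
  x = 8: f ≡ 0 at y ∈ {0, 8}; g ≡ 0 at y ∈ ∅; common: ∅.
  x = 9: f ≡ 0 at y ∈ {6, 10}; g ≡ 0 at y ∈ ∅; common: ∅.
  x = 10: f ≡ 0 at y ∈ {3, 10}; g ≡ 0 at y ∈ {0, 1, 2, 3, 4, 5, 6, 7, 8, 9, 10}; common: {3, 10}.
Collecting: common zeros = {(10, 3), (10, 10)}, so the count is 2.
Comparison with the Bézout bound: 2 ≤ 2 = deg(f)·deg(g), as expected for curves with no common component (the bound is attained).


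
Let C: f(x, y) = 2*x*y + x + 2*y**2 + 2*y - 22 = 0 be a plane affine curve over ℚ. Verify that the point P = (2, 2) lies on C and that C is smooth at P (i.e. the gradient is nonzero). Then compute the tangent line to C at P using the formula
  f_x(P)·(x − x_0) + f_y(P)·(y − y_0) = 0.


Tangent line at P: 5*x + 14*y - 38 = 0.

Step 1: f(2, 2) = 0, so P lies on C.
Step 2: partial derivatives
  f_x(x, y) = 2*y + 1, f_y(x, y) = 2*x + 4*y + 2.
  f_x(P) = 5, f_y(P) = 14 (gradient nonzero, so P is smooth).
Step 3: tangent line at P: 5·(x − 2) + 14·(y − 2) = 0.
Expanding: 5*x + 14*y - 38 = 0.


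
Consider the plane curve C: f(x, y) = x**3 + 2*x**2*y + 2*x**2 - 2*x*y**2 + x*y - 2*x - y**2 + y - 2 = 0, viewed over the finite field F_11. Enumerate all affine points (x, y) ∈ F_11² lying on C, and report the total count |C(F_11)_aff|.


Affine F_11-points: {(0, 5), (0, 7), (1, 1), (1, 4), (5, 2), (8, 3), (8, 7), (9, 7), (9, 9), (10, 10)}; count = 10.

For each of the 121 pairs (x, y) ∈ F_11², evaluate f(x, y) mod 11. Record the zeros.
  x = 0: [0↦9, 1↦9, 2↦7, 3↦3, 4↦8, 5↦0, 6↦1, 7↦0, 8↦8, 9↦3, 10↦7]  zeros at y ∈ {5, 7}
  x = 1: [0↦10, 1↦0, 2↦6, 3↦6, 4↦0, 5↦10, 6↦3, 7↦1, 8↦4, 9↦1, 10↦3]  zeros at y ∈ {1, 4}
  x = 2: [0↦10, 1↦5, 2↦1, 3↦9, 4↦7, 5↦6, 6↦6, 7↦7, 8↦9, 9↦1, 10↦5]  zeros at y ∈ ∅
  x = 3: [0↦4, 1↦8, 2↦9, 3↦7, 4↦2, 5↦5, 6↦5, 7↦2, 8↦7, 9↦9, 10↦8]  zeros at y ∈ ∅
  x = 4: [0↦9, 1↦4, 2↦3, 3↦6, 4↦2, 5↦2, 6↦6, 7↦3, 8↦4, 9↦9, 10↦7]  zeros at y ∈ ∅
  x = 5: [0↦9, 1↦10, 2↦0, 3↦1, 4↦2, 5↦3, 6↦4, 7↦5, 8↦6, 9↦7, 10↦8]  zeros at y ∈ {2}
  x = 6: [0↦10, 1↦10, 2↦6, 3↦9, 4↦8, 5↦3, 6↦5, 7↦3, 8↦8, 9↦9, 10↦6]  zeros at y ∈ ∅
  x = 7: [0↦7, 1↦10, 2↦5, 3↦3, 4↦4, 5↦8, 6↦4, 7↦3, 8↦5, 9↦10, 10↦7]  zeros at y ∈ ∅
  x = 8: [0↦6, 1↦5, 2↦3, 3↦0, 4↦7, 5↦2, 6↦7, 7↦0, 8↦3, 9↦5, 10↦6]  zeros at y ∈ {3, 7}
  x = 9: [0↦2, 1↦1, 2↦6, 3↦6, 4↦1, 5↦2, 6↦9, 7↦0, 8↦8, 9↦0, 10↦9]  zeros at y ∈ {7, 9}
  x = 10: [0↦1, 1↦4, 2↦9, 3↦5, 4↦3, 5↦3, 6↦5, 7↦9, 8↦4, 9↦1, 10↦0]  zeros at y ∈ {10}
Collecting zeros: affine points = {(0, 5), (0, 7), (1, 1), (1, 4), (5, 2), (8, 3), (8, 7), (9, 7), (9, 9), (10, 10)}.
Total count |C(F_11)_aff| = 10.


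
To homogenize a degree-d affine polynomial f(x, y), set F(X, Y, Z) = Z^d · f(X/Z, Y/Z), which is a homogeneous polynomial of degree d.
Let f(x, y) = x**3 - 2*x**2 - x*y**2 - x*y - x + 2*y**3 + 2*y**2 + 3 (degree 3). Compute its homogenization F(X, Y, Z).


F(X, Y, Z) = X**3 - 2*X**2*Z - X*Y**2 - X*Y*Z - X*Z**2 + 2*Y**3 + 2*Y**2*Z + 3*Z**3

deg(f) = 3.
Substitute x = X/Z, y = Y/Z into f, then multiply by Z^3.
  monomial 1·x^3·y^0 ↦ 1·X^3·Y^0·Z^0.
  monomial -2·x^2·y^0 ↦ -2·X^2·Y^0·Z^1.
  monomial -1·x^1·y^2 ↦ -1·X^1·Y^2·Z^0.
  monomial -1·x^1·y^1 ↦ -1·X^1·Y^1·Z^1.
  monomial -1·x^1·y^0 ↦ -1·X^1·Y^0·Z^2.
  monomial 2·x^0·y^3 ↦ 2·X^0·Y^3·Z^0.
  monomial 2·x^0·y^2 ↦ 2·X^0·Y^2·Z^1.
  monomial 3·x^0·y^0 ↦ 3·X^0·Y^0·Z^3.
Collecting: F(X, Y, Z) = X**3 - 2*X**2*Z - X*Y**2 - X*Y*Z - X*Z**2 + 2*Y**3 + 2*Y**2*Z + 3*Z**3.


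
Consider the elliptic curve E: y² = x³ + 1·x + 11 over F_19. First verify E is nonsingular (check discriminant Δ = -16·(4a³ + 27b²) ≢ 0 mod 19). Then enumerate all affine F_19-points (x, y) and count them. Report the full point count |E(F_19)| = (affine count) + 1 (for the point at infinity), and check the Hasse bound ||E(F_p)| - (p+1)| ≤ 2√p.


Affine points = {(0, 7), (0, 12), (6, 9), (6, 10), (7, 0), (11, 2), (11, 17), (13, 6), (13, 13), (15, 0), (16, 0), (17, 1), (17, 18), (18, 3), (18, 16)}; affine count = 15; |E(F_19)| = 16.

Discriminant check: Δ ∝ 4a³ + 27b² = 4·1³ + 27·11² = 4·1 + 27·121 ≡ 3 (mod 19). Nonzero ⇒ E is nonsingular.
For each x ∈ F_19, compute rhs = x³ + 1·x + 11 mod 19, then count y ∈ F_19 with y² ≡ rhs.
  x = 0: rhs = 11, matching y values: 7, 12 (2 points).
  x = 1: rhs = 13, matching y values: none (0 points).
  x = 2: rhs = 2, matching y values: none (0 points).
  x = 3: rhs = 3, matching y values: none (0 points).
  x = 4: rhs = 3, matching y values: none (0 points).
  x = 5: rhs = 8, matching y values: none (0 points).
  x = 6: rhs = 5, matching y values: 9, 10 (2 points).
  x = 7: rhs = 0, matching y values: 0 (1 points).
  x = 8: rhs = 18, matching y values: none (0 points).
  x = 9: rhs = 8, matching y values: none (0 points).
  x = 10: rhs = 14, matching y values: none (0 points).
  x = 11: rhs = 4, matching y values: 2, 17 (2 points).
  x = 12: rhs = 3, matching y values: none (0 points).
  x = 13: rhs = 17, matching y values: 6, 13 (2 points).
  x = 14: rhs = 14, matching y values: none (0 points).
  x = 15: rhs = 0, matching y values: 0 (1 points).
  x = 16: rhs = 0, matching y values: 0 (1 points).
  x = 17: rhs = 1, matching y values: 1, 18 (2 points).
  x = 18: rhs = 9, matching y values: 3, 16 (2 points).
Total affine count: 15.
Full point count |E(F_19)| = 15 + 1 = 16.
Hasse bound: |16 − (19+1)| = |-4| = 4 ≤ 2√19 ≈ 8.7178 ✓.


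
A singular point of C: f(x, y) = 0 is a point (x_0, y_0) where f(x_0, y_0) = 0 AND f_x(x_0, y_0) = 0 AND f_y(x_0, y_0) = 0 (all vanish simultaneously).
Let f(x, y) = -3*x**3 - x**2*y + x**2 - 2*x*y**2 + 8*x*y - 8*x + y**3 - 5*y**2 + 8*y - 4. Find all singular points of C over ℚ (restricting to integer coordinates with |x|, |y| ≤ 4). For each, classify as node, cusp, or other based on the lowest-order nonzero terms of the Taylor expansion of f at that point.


Singular points: {(0, 2)}; classification: node.

Compute partial derivatives:
  f_x = -9*x**2 - 2*x*y + 2*x - 2*y**2 + 8*y - 8.
  f_y = -x**2 - 4*x*y + 8*x + 3*y**2 - 10*y + 8.
Scan x_0 ∈ {−4, ..., 4}. For each x_0, f_y(x_0, y) is a polynomial in y; find its integer roots y ∈ {−4, ..., 4}, then test f_x and f at those candidates.
  x = -4: f_y(-4, y) = 3*y**2 + 6*y - 40; no integer root y with |y| ≤ 4.
  x = -3: f_y(-3, y) = 3*y**2 + 2*y - 25; no integer root y with |y| ≤ 4.
  x = -2: f_y(-2, y) = 3*y**2 - 2*y - 12; no integer root y with |y| ≤ 4.
  x = -1: f_y(-1, y) = 3*y**2 - 6*y - 1; no integer root y with |y| ≤ 4.
  x = 0: f_y(0, y) = 3*y**2 - 10*y + 8; vanishes at y ∈ {2}. (0, 2): f_x = 0, f = 0 — SINGULAR.
  x = 1: f_y(1, y) = 3*y**2 - 14*y + 15; vanishes at y ∈ {3}. (1, 3): f_x = -15 ≠ 0.
  x = 2: f_y(2, y) = 3*y**2 - 18*y + 20; no integer root y with |y| ≤ 4.
  x = 3: f_y(3, y) = 3*y**2 - 22*y + 23; no integer root y with |y| ≤ 4.
  x = 4: f_y(4, y) = 3*y**2 - 26*y + 24; no integer root y with |y| ≤ 4.
Only singular point on the grid: (0, 2).
Classify: substitute x = 0 + u, y = 2 + v and expand: f = -3*u**3 - u**2*v - u**2 - 2*u*v**2 + v**3 + v**2.
No constant or linear terms (consistent with a singular point). Quadratic part: -u**2 + v**2. Cubic part: -3*u**3 - u**2*v - 2*u*v**2 + v**3.
The quadratic part v**2 - u**2 = (v − u)(v + u) splits into two distinct linear factors, so there are two distinct tangent lines y − 2 = ±(x − 0) — this is a node (ordinary double point).
Classification: node.
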